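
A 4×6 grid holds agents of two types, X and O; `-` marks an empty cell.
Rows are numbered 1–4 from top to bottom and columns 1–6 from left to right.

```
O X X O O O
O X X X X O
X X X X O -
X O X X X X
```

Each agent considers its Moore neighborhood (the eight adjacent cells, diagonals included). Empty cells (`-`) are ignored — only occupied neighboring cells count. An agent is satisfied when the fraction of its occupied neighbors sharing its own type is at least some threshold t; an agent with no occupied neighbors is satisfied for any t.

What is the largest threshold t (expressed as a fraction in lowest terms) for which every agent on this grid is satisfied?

0/1

(1,1)O 1/3
(1,2)X 3/5
(1,3)X 4/5
(1,4)O 1/5
(1,5)O 3/5
(1,6)O 2/3
(2,1)O 1/5
(2,2)X 6/8
(2,3)X 7/8
(2,4)X 5/8
(2,5)X 2/7
(2,6)O 3/4
(3,1)X 3/5
(3,2)X 6/8
(3,3)X 7/8
(3,4)X 7/8
(3,5)O 1/7
(4,1)X 2/3
(4,2)O 0/5
(4,3)X 4/5
(4,4)X 4/5
(4,5)X 3/4
(4,6)X 1/2
The smallest same-type fraction is 0/5 at (4,2), which reduces to 0/1. Any threshold above that leaves this agent unsatisfied.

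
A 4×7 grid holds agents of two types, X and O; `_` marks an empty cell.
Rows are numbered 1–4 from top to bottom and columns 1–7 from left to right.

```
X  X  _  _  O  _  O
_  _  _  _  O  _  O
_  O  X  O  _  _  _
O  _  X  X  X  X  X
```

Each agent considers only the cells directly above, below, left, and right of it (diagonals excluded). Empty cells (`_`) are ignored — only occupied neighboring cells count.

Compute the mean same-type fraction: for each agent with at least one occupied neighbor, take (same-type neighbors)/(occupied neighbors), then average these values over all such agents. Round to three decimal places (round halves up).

0.786

(1,1)X 1/1
(1,2)X 1/1
(1,5)O 1/1
(1,7)O 1/1
(2,5)O 1/1
(2,7)O 1/1
(3,2)O 0/1
(3,3)X 1/3
(3,4)O 0/2
(4,1)O — no occupied neighbors
(4,3)X 2/2
(4,4)X 2/3
(4,5)X 2/2
(4,6)X 2/2
(4,7)X 1/1
Sum over 14 agents: 1/1 + 1/1 + 1/1 + 1/1 + 1/1 + 1/1 + 0/1 + 1/3 + 0/2 + 2/2 + 2/3 + 2/2 + 2/2 + 1/1 = 11; mean = 11 ÷ 14 = 11/14 = 0.785714… → 0.786.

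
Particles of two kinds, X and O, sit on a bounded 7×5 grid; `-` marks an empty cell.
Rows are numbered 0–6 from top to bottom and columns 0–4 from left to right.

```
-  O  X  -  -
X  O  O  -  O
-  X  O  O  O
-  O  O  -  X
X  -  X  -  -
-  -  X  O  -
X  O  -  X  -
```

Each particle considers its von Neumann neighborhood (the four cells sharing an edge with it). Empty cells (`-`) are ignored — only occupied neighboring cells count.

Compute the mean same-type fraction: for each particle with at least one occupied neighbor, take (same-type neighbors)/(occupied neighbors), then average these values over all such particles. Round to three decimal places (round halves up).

0.382

(0,1)O 1/2
(0,2)X 0/2
(1,0)X 0/1
(1,1)O 2/4
(1,2)O 2/3
(1,4)O 1/1
(2,1)X 0/3
(2,2)O 3/4
(2,3)O 2/2
(2,4)O 2/3
(3,1)O 1/2
(3,2)O 2/3
(3,4)X 0/1
(4,0)X — no occupied neighbors
(4,2)X 1/2
(5,2)X 1/2
(5,3)O 0/2
(6,0)X 0/1
(6,1)O 0/1
(6,3)X 0/1
Sum over 19 particles: 1/2 + 0/2 + 0/1 + 2/4 + 2/3 + 1/1 + 0/3 + 3/4 + 2/2 + 2/3 + 1/2 + 2/3 + 0/1 + 1/2 + 1/2 + 0/2 + 0/1 + 0/1 + 0/1 = 29/4; mean = 29/4 ÷ 19 = 29/76 = 0.381578… → 0.382.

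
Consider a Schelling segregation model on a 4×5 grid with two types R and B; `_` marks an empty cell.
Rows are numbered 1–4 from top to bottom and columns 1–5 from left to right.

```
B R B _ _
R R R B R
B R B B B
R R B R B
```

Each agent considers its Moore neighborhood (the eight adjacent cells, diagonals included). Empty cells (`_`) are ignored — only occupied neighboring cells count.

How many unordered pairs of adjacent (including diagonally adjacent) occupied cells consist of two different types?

27

Scan each occupied cell's neighbors to the right and below (and the two forward diagonals) so each pair is counted once.
Row 1: B(1,1)–R(1,2)≠ B(1,1)–R(2,1)≠ B(1,1)–R(2,2)≠ R(1,2)–B(1,3)≠ R(1,2)–R(2,2)= R(1,2)–R(2,3)= R(1,2)–R(2,1)= B(1,3)–R(2,3)≠ B(1,3)–B(2,4)= B(1,3)–R(2,2)≠  → 6/10 unlike.
Row 2: R(2,1)–R(2,2)= R(2,1)–B(3,1)≠ R(2,1)–R(3,2)= R(2,2)–R(2,3)= R(2,2)–R(3,2)= R(2,2)–B(3,3)≠ R(2,2)–B(3,1)≠ R(2,3)–B(2,4)≠ R(2,3)–B(3,3)≠ R(2,3)–B(3,4)≠ R(2,3)–R(3,2)= B(2,4)–R(2,5)≠ B(2,4)–B(3,4)= B(2,4)–B(3,5)= B(2,4)–B(3,3)= R(2,5)–B(3,5)≠ R(2,5)–B(3,4)≠  → 9/17 unlike.
Row 3: B(3,1)–R(3,2)≠ B(3,1)–R(4,1)≠ B(3,1)–R(4,2)≠ R(3,2)–B(3,3)≠ R(3,2)–R(4,2)= R(3,2)–B(4,3)≠ R(3,2)–R(4,1)= B(3,3)–B(3,4)= B(3,3)–B(4,3)= B(3,3)–R(4,4)≠ B(3,3)–R(4,2)≠ B(3,4)–B(3,5)= B(3,4)–R(4,4)≠ B(3,4)–B(4,5)= B(3,4)–B(4,3)= B(3,5)–B(4,5)= B(3,5)–R(4,4)≠  → 9/17 unlike.
Row 4: R(4,1)–R(4,2)= R(4,2)–B(4,3)≠ B(4,3)–R(4,4)≠ R(4,4)–B(4,5)≠  → 3/4 unlike.
Total adjacent occupied pairs: 48; unlike-type pairs: 27.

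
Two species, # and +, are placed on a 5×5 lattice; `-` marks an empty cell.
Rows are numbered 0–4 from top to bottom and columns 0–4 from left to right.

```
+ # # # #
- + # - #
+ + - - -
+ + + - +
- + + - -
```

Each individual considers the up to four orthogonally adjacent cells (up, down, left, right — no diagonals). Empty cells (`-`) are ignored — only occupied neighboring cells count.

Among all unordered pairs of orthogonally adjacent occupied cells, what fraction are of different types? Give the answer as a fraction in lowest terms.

3/17

Scan each occupied cell's neighbors to the right and below so each pair is counted once.
Row 0: +(0,0)–#(0,1)≠ #(0,1)–#(0,2)= #(0,1)–+(1,1)≠ #(0,2)–#(0,3)= #(0,2)–#(1,2)= #(0,3)–#(0,4)= #(0,4)–#(1,4)=  → 2/7 unlike.
Row 1: +(1,1)–#(1,2)≠ +(1,1)–+(2,1)=  → 1/2 unlike.
Row 2: +(2,0)–+(2,1)= +(2,0)–+(3,0)= +(2,1)–+(3,1)=  → 0/3 unlike.
Row 3: +(3,0)–+(3,1)= +(3,1)–+(3,2)= +(3,1)–+(4,1)= +(3,2)–+(4,2)=  → 0/4 unlike.
Row 4: +(4,1)–+(4,2)=  → 0/1 unlike.
Total adjacent occupied pairs: 17; unlike-type pairs: 3.
3/17 is already in lowest terms.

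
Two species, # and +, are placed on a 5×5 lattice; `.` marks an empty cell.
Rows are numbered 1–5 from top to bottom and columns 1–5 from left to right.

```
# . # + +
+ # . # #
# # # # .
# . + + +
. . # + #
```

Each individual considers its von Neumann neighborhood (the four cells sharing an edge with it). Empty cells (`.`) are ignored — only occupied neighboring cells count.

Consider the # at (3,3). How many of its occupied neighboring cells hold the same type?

2

Occupied neighbors of (3,3): (4,3)=+, (3,2)=#, (3,4)=#.
Same type (#): 2 of 3.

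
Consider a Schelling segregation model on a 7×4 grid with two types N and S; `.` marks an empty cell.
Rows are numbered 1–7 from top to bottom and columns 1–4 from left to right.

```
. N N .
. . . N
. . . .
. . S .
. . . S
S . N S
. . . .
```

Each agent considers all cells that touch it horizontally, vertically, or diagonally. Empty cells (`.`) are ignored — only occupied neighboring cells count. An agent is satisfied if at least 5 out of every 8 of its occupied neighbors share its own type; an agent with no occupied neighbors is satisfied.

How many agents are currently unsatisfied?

2

(1,2)N 1/1 ok
(1,3)N 2/2 ok
(2,4)N 1/1 ok
(4,3)S 1/1 ok
(5,4)S 2/3 ok
(6,1)S 0/0 ok
(6,3)N 0/2 unhappy
(6,4)S 1/2 unhappy
Unsatisfied: (6,3), (6,4) — 2 in total.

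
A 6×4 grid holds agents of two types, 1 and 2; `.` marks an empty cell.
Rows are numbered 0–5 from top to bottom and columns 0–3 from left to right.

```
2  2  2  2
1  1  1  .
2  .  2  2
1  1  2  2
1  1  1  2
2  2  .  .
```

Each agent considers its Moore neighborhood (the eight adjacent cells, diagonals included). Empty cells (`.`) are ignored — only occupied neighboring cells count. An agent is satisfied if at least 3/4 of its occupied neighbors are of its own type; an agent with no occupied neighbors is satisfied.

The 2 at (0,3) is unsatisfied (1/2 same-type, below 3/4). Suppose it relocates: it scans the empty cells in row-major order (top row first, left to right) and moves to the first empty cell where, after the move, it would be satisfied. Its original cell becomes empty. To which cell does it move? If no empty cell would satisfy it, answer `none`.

Vacating (0,3). Empty cells in order:
  (1,3): 3/4 same-type → satisfied — stop here.

(1,3)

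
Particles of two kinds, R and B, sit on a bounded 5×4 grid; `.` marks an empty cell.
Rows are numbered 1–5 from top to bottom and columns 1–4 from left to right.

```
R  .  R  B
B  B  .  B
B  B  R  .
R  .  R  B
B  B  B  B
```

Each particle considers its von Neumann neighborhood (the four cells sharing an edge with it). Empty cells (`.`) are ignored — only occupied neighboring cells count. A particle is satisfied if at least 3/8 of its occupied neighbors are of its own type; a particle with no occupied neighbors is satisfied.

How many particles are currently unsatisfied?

4

(1,1)R 0/1 unhappy
(1,3)R 0/1 unhappy
(1,4)B 1/2 ok
(2,1)B 2/3 ok
(2,2)B 2/2 ok
(2,4)B 1/1 ok
(3,1)B 2/3 ok
(3,2)B 2/3 ok
(3,3)R 1/2 ok
(4,1)R 0/2 unhappy
(4,3)R 1/3 unhappy
(4,4)B 1/2 ok
(5,1)B 1/2 ok
(5,2)B 2/2 ok
(5,3)B 2/3 ok
(5,4)B 2/2 ok
Unsatisfied: (1,1), (1,3), (4,1), (4,3) — 4 in total.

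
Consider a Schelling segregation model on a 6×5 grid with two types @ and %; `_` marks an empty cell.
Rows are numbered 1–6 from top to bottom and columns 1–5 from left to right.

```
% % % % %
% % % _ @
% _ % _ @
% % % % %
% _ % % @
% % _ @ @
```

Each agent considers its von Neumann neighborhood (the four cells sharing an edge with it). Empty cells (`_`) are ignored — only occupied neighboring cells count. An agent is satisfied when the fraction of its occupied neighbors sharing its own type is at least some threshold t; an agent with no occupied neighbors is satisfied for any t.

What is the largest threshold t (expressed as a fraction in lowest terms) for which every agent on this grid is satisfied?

1/3

(1,1)% 2/2
(1,2)% 3/3
(1,3)% 3/3
(1,4)% 2/2
(1,5)% 1/2
(2,1)% 3/3
(2,2)% 3/3
(2,3)% 3/3
(2,5)@ 1/2
(3,1)% 2/2
(3,3)% 2/2
(3,5)@ 1/2
(4,1)% 3/3
(4,2)% 2/2
(4,3)% 4/4
(4,4)% 3/3
(4,5)% 1/3
(5,1)% 2/2
(5,3)% 2/2
(5,4)% 2/4
(5,5)@ 1/3
(6,1)% 2/2
(6,2)% 1/1
(6,4)@ 1/2
(6,5)@ 2/2
The smallest same-type fraction is 1/3 at (4,5), which reduces to 1/3. Any threshold above that leaves this agent unsatisfied.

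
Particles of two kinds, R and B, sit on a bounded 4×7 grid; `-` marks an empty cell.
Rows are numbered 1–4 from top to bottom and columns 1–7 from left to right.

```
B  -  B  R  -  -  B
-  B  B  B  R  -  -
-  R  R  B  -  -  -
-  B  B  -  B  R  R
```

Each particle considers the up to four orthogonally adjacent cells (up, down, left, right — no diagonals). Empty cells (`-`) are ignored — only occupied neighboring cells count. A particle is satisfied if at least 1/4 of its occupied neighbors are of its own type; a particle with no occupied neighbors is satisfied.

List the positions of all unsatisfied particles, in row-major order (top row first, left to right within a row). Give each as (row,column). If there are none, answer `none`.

Row 1: (1,1)B 0/0 ✓ · (1,3)B 1/2 ✓ · (1,4)R 0/2 ✗ · (1,7)B 0/0 ✓
Row 2: (2,2)B 1/2 ✓ · (2,3)B 3/4 ✓ · (2,4)B 2/4 ✓ · (2,5)R 0/1 ✗
Row 3: (3,2)R 1/3 ✓ · (3,3)R 1/4 ✓ · (3,4)B 1/2 ✓
Row 4: (4,2)B 1/2 ✓ · (4,3)B 1/2 ✓ · (4,5)B 0/1 ✗ · (4,6)R 1/2 ✓ · (4,7)R 1/1 ✓

(1,4), (2,5), (4,5)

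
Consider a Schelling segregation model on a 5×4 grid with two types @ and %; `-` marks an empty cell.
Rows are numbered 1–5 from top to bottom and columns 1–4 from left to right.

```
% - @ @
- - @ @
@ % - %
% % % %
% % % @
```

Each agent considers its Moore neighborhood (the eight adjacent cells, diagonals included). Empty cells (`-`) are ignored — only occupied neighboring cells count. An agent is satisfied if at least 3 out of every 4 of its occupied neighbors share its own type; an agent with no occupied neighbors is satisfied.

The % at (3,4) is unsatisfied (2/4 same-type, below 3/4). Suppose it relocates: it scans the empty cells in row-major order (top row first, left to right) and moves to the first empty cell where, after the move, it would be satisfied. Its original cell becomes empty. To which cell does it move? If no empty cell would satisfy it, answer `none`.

Vacating (3,4). Empty cells in order:
  (1,2): 1/3 same-type → still unsatisfied.
  (2,1): 2/3 same-type → still unsatisfied.
  (2,2): 2/5 same-type → still unsatisfied.
  (3,3): 4/6 same-type → still unsatisfied.

none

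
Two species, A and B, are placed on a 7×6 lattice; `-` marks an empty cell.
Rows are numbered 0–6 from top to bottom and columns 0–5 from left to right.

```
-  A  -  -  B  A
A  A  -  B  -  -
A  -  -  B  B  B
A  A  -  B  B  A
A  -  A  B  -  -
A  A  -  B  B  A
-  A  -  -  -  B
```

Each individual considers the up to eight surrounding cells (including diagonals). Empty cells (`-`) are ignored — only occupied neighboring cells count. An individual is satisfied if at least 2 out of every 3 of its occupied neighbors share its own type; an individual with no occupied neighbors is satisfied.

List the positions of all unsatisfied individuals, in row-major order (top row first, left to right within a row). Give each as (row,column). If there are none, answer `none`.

(0,1)A 2/2 ok
(0,4)B 1/2 unhappy
(0,5)A 0/1 unhappy
(1,0)A 3/3 ok
(1,1)A 3/3 ok
(1,3)B 3/3 ok
(2,0)A 4/4 ok
(2,3)B 4/4 ok
(2,4)B 5/6 ok
(2,5)B 2/3 ok
(3,0)A 3/3 ok
(3,1)A 4/4 ok
(3,3)B 4/5 ok
(3,4)B 5/6 ok
(3,5)A 0/3 unhappy
(4,0)A 4/4 ok
(4,2)A 2/5 unhappy
(4,3)B 4/5 ok
(5,0)A 3/3 ok
(5,1)A 4/4 ok
(5,3)B 2/3 ok
(5,4)B 3/4 ok
(5,5)A 0/2 unhappy
(6,1)A 2/2 ok
(6,5)B 1/2 unhappy

(0,4), (0,5), (3,5), (4,2), (5,5), (6,5)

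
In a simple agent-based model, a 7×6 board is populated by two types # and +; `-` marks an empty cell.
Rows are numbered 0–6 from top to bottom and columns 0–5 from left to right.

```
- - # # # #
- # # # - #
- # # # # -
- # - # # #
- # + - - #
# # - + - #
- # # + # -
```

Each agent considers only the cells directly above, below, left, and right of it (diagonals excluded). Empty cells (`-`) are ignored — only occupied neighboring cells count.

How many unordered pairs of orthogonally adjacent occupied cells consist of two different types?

3

Scan each occupied cell's neighbors to the right and below so each pair is counted once.
Row 0: #(0,2)–#(0,3)= #(0,2)–#(1,2)= #(0,3)–#(0,4)= #(0,3)–#(1,3)= #(0,4)–#(0,5)= #(0,5)–#(1,5)=  → 0/6 unlike.
Row 1: #(1,1)–#(1,2)= #(1,1)–#(2,1)= #(1,2)–#(1,3)= #(1,2)–#(2,2)= #(1,3)–#(2,3)=  → 0/5 unlike.
Row 2: #(2,1)–#(2,2)= #(2,1)–#(3,1)= #(2,2)–#(2,3)= #(2,3)–#(2,4)= #(2,3)–#(3,3)= #(2,4)–#(3,4)=  → 0/6 unlike.
Row 3: #(3,1)–#(4,1)= #(3,3)–#(3,4)= #(3,4)–#(3,5)= #(3,5)–#(4,5)=  → 0/4 unlike.
Row 4: #(4,1)–+(4,2)≠ #(4,1)–#(5,1)= #(4,5)–#(5,5)=  → 1/3 unlike.
Row 5: #(5,0)–#(5,1)= #(5,1)–#(6,1)= +(5,3)–+(6,3)=  → 0/3 unlike.
Row 6: #(6,1)–#(6,2)= #(6,2)–+(6,3)≠ +(6,3)–#(6,4)≠  → 2/3 unlike.
Total adjacent occupied pairs: 30; unlike-type pairs: 3.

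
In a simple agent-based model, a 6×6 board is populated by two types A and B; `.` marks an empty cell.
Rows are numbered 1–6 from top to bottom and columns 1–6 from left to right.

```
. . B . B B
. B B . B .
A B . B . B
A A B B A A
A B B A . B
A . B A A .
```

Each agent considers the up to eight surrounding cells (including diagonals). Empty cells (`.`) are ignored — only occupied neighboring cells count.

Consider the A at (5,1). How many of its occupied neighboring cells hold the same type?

3

Occupied neighbors of (5,1): (4,1)=A, (4,2)=A, (5,2)=B, (6,1)=A.
Same type (A): 3 of 4.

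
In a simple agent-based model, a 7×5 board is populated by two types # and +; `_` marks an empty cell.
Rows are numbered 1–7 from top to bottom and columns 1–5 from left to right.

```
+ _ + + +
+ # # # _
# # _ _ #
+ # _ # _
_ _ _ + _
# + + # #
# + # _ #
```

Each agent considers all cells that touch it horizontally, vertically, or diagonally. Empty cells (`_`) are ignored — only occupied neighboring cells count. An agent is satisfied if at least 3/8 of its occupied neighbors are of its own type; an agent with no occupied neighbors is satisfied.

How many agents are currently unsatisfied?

7

(1,1)+ 1/2 ok
(1,3)+ 1/4 unhappy
(1,4)+ 2/4 ok
(1,5)+ 1/2 ok
(2,1)+ 1/4 unhappy
(2,2)# 3/6 ok
(2,3)# 3/5 ok
(2,4)# 2/5 ok
(3,1)# 3/5 ok
(3,2)# 4/6 ok
(3,5)# 2/2 ok
(4,1)+ 0/3 unhappy
(4,2)# 2/3 ok
(4,4)# 1/2 ok
(5,4)+ 1/4 unhappy
(6,1)# 1/3 unhappy
(6,2)+ 2/5 ok
(6,3)+ 3/5 ok
(6,4)# 3/5 ok
(6,5)# 2/3 ok
(7,1)# 1/3 unhappy
(7,2)+ 2/5 ok
(7,3)# 1/4 unhappy
(7,5)# 2/2 ok
Unsatisfied: (1,3), (2,1), (4,1), (5,4), (6,1), (7,1), (7,3) — 7 in total.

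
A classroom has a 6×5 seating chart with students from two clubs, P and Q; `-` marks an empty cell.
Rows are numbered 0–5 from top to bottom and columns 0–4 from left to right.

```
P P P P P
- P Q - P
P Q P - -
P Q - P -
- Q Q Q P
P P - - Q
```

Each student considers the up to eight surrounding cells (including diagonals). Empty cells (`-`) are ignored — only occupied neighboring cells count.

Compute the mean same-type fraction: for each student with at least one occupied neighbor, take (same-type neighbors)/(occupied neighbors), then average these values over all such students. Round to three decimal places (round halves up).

0.561

(0,0)P 2/2
(0,1)P 3/4
(0,2)P 3/4
(0,3)P 3/4
(0,4)P 2/2
(1,1)P 5/7
(1,2)Q 1/6
(1,4)P 2/2
(2,0)P 2/4
(2,1)Q 2/6
(2,2)P 2/5
(3,0)P 1/4
(3,1)Q 3/6
(3,3)P 2/4
(4,1)Q 2/5
(4,2)Q 3/5
(4,3)Q 2/4
(4,4)P 1/3
(5,0)P 1/2
(5,1)P 1/3
(5,4)Q 1/2
Sum over 21 students: 2/2 + 3/4 + 3/4 + 3/4 + 2/2 + 5/7 + 1/6 + 2/2 + 2/4 + 2/6 + 2/5 + 1/4 + 3/6 + 2/4 + 2/5 + 3/5 + 2/4 + 1/3 + 1/2 + 1/3 + 1/2 = 1237/105; mean = 1237/105 ÷ 21 = 1237/2205 = 0.560997… → 0.561.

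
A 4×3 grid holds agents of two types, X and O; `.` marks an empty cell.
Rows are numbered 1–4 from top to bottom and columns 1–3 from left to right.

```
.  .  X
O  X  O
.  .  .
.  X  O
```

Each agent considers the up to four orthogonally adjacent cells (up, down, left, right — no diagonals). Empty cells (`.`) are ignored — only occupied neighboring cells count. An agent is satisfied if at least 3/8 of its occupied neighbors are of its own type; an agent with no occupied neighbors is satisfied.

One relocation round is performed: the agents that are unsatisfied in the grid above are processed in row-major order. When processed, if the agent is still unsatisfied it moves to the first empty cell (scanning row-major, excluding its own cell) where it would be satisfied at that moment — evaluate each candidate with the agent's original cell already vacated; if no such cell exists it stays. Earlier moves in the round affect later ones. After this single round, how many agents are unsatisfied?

0

Initially unsatisfied (in order): (1,3), (2,1), (2,2), (2,3), (4,2), (4,3).
  (1,3) → (1,2).
  (2,1) → (1,3).
  (2,2): now satisfied by earlier moves; stays.
  (2,3): now satisfied by earlier moves; stays.
  (4,2) → (1,1).
  (4,3): now satisfied by earlier moves; stays.
Resulting grid:
X X O
. X O
. . .
. . O
All satisfied now.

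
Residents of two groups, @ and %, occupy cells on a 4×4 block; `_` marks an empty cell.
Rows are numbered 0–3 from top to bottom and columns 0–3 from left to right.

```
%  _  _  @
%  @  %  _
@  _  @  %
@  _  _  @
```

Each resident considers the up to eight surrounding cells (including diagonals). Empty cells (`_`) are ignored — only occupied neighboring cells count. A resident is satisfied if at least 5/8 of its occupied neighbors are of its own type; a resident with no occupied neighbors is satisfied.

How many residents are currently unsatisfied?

(0,0)% 1/2 unhappy
(0,3)@ 0/1 unhappy
(1,0)% 1/3 unhappy
(1,1)@ 2/5 unhappy
(1,2)% 1/4 unhappy
(2,0)@ 2/3 ok
(2,2)@ 2/4 unhappy
(2,3)% 1/3 unhappy
(3,0)@ 1/1 ok
(3,3)@ 1/2 unhappy
Unsatisfied: (0,0), (0,3), (1,0), (1,1), (1,2), (2,2), (2,3), (3,3) — 8 in total.

8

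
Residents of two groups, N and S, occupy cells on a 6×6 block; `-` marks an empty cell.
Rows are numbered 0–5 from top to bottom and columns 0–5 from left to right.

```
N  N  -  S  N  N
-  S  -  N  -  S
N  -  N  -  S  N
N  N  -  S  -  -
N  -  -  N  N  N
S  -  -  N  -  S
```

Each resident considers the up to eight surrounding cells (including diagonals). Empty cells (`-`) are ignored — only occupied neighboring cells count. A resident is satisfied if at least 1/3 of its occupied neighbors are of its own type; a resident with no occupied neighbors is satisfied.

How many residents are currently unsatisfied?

(0,0)N 1/2 ✓
(0,1)N 1/2 ✓
(0,3)S 0/2 ✗
(0,4)N 2/4 ✓
(0,5)N 1/2 ✓
(1,1)S 0/4 ✗
(1,3)N 2/4 ✓
(1,5)S 1/4 ✗
(2,0)N 2/3 ✓
(2,2)N 2/4 ✓
(2,4)S 2/4 ✓
(2,5)N 0/2 ✗
(3,0)N 3/3 ✓
(3,1)N 4/4 ✓
(3,3)S 1/4 ✗
(4,0)N 2/3 ✓
(4,3)N 2/3 ✓
(4,4)N 3/5 ✓
(4,5)N 1/2 ✓
(5,0)S 0/1 ✗
(5,3)N 2/2 ✓
(5,5)S 0/2 ✗
Unsatisfied: (0,3), (1,1), (1,5), (2,5), (3,3), (5,0), (5,5) — 7 in total.

7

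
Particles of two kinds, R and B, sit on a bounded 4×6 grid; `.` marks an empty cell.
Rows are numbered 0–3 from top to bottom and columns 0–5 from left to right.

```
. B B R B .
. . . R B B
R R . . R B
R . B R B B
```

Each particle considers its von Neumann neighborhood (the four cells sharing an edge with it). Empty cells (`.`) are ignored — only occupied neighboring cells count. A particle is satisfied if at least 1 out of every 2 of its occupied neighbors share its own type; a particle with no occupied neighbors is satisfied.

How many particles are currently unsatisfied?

Row 0: (0,1)B 1/1 satisfied · (0,2)B 1/2 satisfied · (0,3)R 1/3 not · (0,4)B 1/2 satisfied
Row 1: (1,3)R 1/2 satisfied · (1,4)B 2/4 satisfied · (1,5)B 2/2 satisfied
Row 2: (2,0)R 2/2 satisfied · (2,1)R 1/1 satisfied · (2,4)R 0/3 not · (2,5)B 2/3 satisfied
Row 3: (3,0)R 1/1 satisfied · (3,2)B 0/1 not · (3,3)R 0/2 not · (3,4)B 1/3 not · (3,5)B 2/2 satisfied
Unsatisfied: (0,3), (2,4), (3,2), (3,3), (3,4) — 5 in total.

5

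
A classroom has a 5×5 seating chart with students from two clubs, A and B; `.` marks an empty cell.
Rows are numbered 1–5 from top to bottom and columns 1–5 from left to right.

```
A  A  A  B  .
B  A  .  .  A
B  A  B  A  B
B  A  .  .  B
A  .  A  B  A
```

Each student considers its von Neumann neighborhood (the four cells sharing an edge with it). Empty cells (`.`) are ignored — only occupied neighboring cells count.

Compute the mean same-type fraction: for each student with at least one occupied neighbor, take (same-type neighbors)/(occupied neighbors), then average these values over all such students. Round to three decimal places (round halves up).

(1,1)A 1/2
(1,2)A 3/3
(1,3)A 1/2
(1,4)B 0/1
(2,1)B 1/3
(2,2)A 2/3
(2,5)A 0/1
(3,1)B 2/3
(3,2)A 2/4
(3,3)B 0/2
(3,4)A 0/2
(3,5)B 1/3
(4,1)B 1/3
(4,2)A 1/2
(4,5)B 1/2
(5,1)A 0/1
(5,3)A 0/1
(5,4)B 0/2
(5,5)A 0/2
Sum over 19 students: 1/2 + 3/3 + 1/2 + 0/1 + 1/3 + 2/3 + 0/1 + 2/3 + 2/4 + 0/2 + 0/2 + 1/3 + 1/3 + 1/2 + 1/2 + 0/1 + 0/1 + 0/2 + 0/2 = 35/6; mean = 35/6 ÷ 19 = 35/114 = 0.307017… → 0.307.

0.307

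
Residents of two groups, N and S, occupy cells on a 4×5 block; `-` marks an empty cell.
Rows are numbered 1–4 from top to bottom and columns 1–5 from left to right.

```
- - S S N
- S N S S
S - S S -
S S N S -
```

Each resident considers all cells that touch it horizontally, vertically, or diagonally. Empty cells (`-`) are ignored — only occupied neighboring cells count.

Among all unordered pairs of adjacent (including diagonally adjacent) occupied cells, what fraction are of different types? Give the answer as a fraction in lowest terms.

13/31

Scan each occupied cell's neighbors to the right and below (and the two forward diagonals) so each pair is counted once.
From row 1: 5 unlike of 10 pairs (running 5/10).
From row 2: 4 unlike of 10 pairs (running 9/20).
From row 3: 2 unlike of 8 pairs (running 11/28).
From row 4: 2 unlike of 3 pairs (running 13/31).
Total adjacent occupied pairs: 31; unlike-type pairs: 13.
13/31 is already in lowest terms.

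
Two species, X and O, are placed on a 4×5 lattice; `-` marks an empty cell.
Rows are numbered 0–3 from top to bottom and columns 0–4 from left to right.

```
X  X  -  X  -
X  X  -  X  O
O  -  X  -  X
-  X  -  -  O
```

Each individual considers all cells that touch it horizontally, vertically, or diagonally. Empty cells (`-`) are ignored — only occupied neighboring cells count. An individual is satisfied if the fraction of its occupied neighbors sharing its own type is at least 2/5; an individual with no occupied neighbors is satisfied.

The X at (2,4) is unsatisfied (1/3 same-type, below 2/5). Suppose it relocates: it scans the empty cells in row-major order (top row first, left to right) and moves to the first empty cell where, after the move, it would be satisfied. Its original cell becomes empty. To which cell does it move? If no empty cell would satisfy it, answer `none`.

Vacating (2,4). Empty cells in order:
  (0,2): 4/4 same-type → satisfied — stop here.

(0,2)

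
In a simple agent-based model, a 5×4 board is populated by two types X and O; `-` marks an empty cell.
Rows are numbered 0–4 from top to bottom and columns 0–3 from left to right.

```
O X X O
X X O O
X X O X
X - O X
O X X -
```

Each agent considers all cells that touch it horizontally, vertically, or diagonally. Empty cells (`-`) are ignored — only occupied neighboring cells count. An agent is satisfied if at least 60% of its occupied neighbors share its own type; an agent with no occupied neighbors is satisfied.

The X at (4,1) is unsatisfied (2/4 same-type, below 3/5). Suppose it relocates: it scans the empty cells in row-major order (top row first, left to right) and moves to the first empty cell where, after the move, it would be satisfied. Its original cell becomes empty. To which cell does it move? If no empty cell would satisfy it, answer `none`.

(4,3)

Vacating (4,1). Empty cells in order:
  (3,1): 4/7 same-type → still unsatisfied.
  (4,3): 2/3 same-type → satisfied — stop here.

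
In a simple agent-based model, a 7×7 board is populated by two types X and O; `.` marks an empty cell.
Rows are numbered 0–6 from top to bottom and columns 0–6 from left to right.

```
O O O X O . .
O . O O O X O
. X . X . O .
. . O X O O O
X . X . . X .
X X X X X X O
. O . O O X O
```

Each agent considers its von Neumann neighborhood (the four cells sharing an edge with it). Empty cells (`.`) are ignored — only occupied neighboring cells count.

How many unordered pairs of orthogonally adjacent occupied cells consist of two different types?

Scan each occupied cell's neighbors to the right and below so each pair is counted once.
From row 0: 3 unlike of 8 pairs (running 3/8).
From row 1: 4 unlike of 6 pairs (running 7/14).
From row 2: 0 unlike of 2 pairs (running 7/16).
From row 3: 4 unlike of 6 pairs (running 11/22).
From row 4: 0 unlike of 3 pairs (running 11/25).
From row 5: 4 unlike of 11 pairs (running 15/36).
From row 6: 2 unlike of 3 pairs (running 17/39).
Total adjacent occupied pairs: 39; unlike-type pairs: 17.

17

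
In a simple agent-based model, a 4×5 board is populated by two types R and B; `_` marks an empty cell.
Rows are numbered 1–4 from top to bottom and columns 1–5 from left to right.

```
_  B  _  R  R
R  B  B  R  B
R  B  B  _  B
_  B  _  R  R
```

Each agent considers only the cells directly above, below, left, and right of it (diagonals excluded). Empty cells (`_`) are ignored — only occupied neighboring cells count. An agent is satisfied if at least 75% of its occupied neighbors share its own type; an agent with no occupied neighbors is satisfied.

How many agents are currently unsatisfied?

Row 1: (1,2)B 1/1 satisfied · (1,4)R 2/2 satisfied · (1,5)R 1/2 not
Row 2: (2,1)R 1/2 not · (2,2)B 3/4 satisfied · (2,3)B 2/3 not · (2,4)R 1/3 not · (2,5)B 1/3 not
Row 3: (3,1)R 1/2 not · (3,2)B 3/4 satisfied · (3,3)B 2/2 satisfied · (3,5)B 1/2 not
Row 4: (4,2)B 1/1 satisfied · (4,4)R 1/1 satisfied · (4,5)R 1/2 not
Unsatisfied: (1,5), (2,1), (2,3), (2,4), (2,5), (3,1), (3,5), (4,5) — 8 in total.

8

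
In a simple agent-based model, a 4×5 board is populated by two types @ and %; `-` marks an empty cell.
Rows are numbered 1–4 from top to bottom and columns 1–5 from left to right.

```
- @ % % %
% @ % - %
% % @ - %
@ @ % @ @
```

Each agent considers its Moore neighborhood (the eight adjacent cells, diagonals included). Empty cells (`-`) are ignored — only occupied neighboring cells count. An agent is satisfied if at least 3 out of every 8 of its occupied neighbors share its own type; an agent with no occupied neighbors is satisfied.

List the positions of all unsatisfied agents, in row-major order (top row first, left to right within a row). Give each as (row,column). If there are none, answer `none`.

(1,2), (2,2), (3,5), (4,1), (4,3)

(1,2)@ 1/4 unhappy
(1,3)% 2/4 ok
(1,4)% 4/4 ok
(1,5)% 2/2 ok
(2,1)% 2/4 ok
(2,2)@ 2/7 unhappy
(2,3)% 3/6 ok
(2,5)% 3/3 ok
(3,1)% 2/5 ok
(3,2)% 4/8 ok
(3,3)@ 3/6 ok
(3,5)% 1/3 unhappy
(4,1)@ 1/3 unhappy
(4,2)@ 2/5 ok
(4,3)% 1/4 unhappy
(4,4)@ 2/4 ok
(4,5)@ 1/2 ok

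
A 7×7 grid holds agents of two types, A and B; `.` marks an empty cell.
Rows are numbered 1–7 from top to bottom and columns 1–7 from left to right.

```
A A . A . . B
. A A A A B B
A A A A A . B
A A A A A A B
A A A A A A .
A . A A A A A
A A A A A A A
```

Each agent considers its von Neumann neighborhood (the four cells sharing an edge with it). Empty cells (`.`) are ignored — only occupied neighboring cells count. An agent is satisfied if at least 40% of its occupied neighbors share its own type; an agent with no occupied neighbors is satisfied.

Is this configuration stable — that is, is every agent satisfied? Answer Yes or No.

Yes

Row 1: (1,1)A 1/1 ok · (1,2)A 2/2 ok · (1,4)A 1/1 ok · (1,7)B 1/1 ok
Row 2: (2,2)A 3/3 ok · (2,3)A 3/3 ok · (2,4)A 4/4 ok · (2,5)A 2/3 ok · (2,6)B 1/2 ok · (2,7)B 3/3 ok
Row 3: (3,1)A 2/2 ok · (3,2)A 4/4 ok · (3,3)A 4/4 ok · (3,4)A 4/4 ok · (3,5)A 3/3 ok · (3,7)B 2/2 ok
Row 4: (4,1)A 3/3 ok · (4,2)A 4/4 ok · (4,3)A 4/4 ok · (4,4)A 4/4 ok · (4,5)A 4/4 ok · (4,6)A 2/3 ok · (4,7)B 1/2 ok
Row 5: (5,1)A 3/3 ok · (5,2)A 3/3 ok · (5,3)A 4/4 ok · (5,4)A 4/4 ok · (5,5)A 4/4 ok · (5,6)A 3/3 ok
Row 6: (6,1)A 2/2 ok · (6,3)A 3/3 ok · (6,4)A 4/4 ok · (6,5)A 4/4 ok · (6,6)A 4/4 ok · (6,7)A 2/2 ok
Row 7: (7,1)A 2/2 ok · (7,2)A 2/2 ok · (7,3)A 3/3 ok · (7,4)A 3/3 ok · (7,5)A 3/3 ok · (7,6)A 3/3 ok · (7,7)A 2/2 ok
All meet the threshold, so the configuration is stable.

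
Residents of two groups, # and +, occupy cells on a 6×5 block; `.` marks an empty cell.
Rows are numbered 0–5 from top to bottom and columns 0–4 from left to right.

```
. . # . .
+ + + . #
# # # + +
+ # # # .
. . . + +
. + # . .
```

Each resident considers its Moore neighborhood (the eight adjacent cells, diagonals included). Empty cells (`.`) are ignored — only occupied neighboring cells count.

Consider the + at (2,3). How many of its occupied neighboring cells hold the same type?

2

Occupied neighbors of (2,3): (1,2)=+, (1,4)=#, (2,2)=#, (2,4)=+, (3,2)=#, (3,3)=#.
Same type (+): 2 of 6.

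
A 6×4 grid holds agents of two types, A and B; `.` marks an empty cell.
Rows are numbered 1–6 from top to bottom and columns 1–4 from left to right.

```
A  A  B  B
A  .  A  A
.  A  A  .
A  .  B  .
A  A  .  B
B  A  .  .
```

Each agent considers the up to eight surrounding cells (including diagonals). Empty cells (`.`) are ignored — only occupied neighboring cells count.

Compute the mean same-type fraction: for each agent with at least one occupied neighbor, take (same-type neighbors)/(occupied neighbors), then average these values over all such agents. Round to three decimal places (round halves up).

0.645

(1,1)A 2/2
(1,2)A 3/4
(1,3)B 1/4
(1,4)B 1/3
(2,1)A 3/3
(2,3)A 4/6
(2,4)A 2/4
(3,2)A 4/5
(3,3)A 3/4
(4,1)A 3/3
(4,3)B 1/4
(5,1)A 3/4
(5,2)A 3/5
(5,4)B 1/1
(6,1)B 0/3
(6,2)A 2/3
Sum over 16 agents: 2/2 + 3/4 + 1/4 + 1/3 + 3/3 + 4/6 + 2/4 + 4/5 + 3/4 + 3/3 + 1/4 + 3/4 + 3/5 + 1/1 + 0/3 + 2/3 = 619/60; mean = 619/60 ÷ 16 = 619/960 = 0.644791… → 0.645.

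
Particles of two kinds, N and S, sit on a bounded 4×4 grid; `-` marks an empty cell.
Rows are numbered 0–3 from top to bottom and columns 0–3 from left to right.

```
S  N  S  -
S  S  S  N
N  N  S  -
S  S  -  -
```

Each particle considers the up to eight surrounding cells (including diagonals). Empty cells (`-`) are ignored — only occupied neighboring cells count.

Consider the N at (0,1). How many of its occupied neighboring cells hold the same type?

0

Occupied neighbors of (0,1): (0,0)=S, (0,2)=S, (1,0)=S, (1,1)=S, (1,2)=S.
Same type (N): 0 of 5.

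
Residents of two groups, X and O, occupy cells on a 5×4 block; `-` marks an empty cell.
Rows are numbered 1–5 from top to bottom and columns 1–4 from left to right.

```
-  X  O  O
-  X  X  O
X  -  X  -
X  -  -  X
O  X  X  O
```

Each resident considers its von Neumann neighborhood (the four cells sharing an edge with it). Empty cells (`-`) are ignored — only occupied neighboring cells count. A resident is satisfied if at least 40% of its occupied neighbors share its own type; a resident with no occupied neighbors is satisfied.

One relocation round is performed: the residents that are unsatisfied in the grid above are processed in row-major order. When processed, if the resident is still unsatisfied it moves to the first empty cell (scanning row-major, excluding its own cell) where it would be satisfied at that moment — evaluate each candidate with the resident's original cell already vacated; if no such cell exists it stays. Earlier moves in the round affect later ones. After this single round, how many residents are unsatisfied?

Initially unsatisfied (in order): (1,3), (4,4), (5,1), (5,4).
  (1,3): no empty cell satisfies it; stays.
  (4,4) → (1,1).
  (5,1) → (3,4).
  (5,4) → (4,4).
Resulting grid:
X X O O
- X X O
X - X O
X - - O
- X X -
Unsatisfied now: (1,3).

1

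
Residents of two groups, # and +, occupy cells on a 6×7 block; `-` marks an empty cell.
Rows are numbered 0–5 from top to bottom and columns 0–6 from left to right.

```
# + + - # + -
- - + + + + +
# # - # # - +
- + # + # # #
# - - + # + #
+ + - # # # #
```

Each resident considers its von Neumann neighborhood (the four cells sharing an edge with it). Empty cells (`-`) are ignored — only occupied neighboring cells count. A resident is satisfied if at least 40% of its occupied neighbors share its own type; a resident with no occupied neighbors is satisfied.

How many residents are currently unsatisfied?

Row 0: (0,0)# 0/1 not · (0,1)+ 1/2 satisfied · (0,2)+ 2/2 satisfied · (0,4)# 0/2 not · (0,5)+ 1/2 satisfied
Row 1: (1,2)+ 2/2 satisfied · (1,3)+ 2/3 satisfied · (1,4)+ 2/4 satisfied · (1,5)+ 3/3 satisfied · (1,6)+ 2/2 satisfied
Row 2: (2,0)# 1/1 satisfied · (2,1)# 1/2 satisfied · (2,3)# 1/3 not · (2,4)# 2/3 satisfied · (2,6)+ 1/2 satisfied
Row 3: (3,1)+ 0/2 not · (3,2)# 0/2 not · (3,3)+ 1/4 not · (3,4)# 3/4 satisfied · (3,5)# 2/3 satisfied · (3,6)# 2/3 satisfied
Row 4: (4,0)# 0/1 not · (4,3)+ 1/3 not · (4,4)# 2/4 satisfied · (4,5)+ 0/4 not · (4,6)# 2/3 satisfied
Row 5: (5,0)+ 1/2 satisfied · (5,1)+ 1/1 satisfied · (5,3)# 1/2 satisfied · (5,4)# 3/3 satisfied · (5,5)# 2/3 satisfied · (5,6)# 2/2 satisfied
Unsatisfied: (0,0), (0,4), (2,3), (3,1), (3,2), (3,3), (4,0), (4,3), (4,5) — 9 in total.

9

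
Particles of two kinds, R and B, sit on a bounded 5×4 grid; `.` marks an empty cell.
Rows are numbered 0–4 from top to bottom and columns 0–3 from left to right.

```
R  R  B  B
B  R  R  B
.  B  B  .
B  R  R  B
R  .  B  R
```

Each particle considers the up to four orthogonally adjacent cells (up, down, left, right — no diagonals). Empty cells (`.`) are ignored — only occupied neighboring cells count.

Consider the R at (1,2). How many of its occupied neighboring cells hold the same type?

1

Occupied neighbors of (1,2): (0,2)=B, (2,2)=B, (1,1)=R, (1,3)=B.
Same type (R): 1 of 4.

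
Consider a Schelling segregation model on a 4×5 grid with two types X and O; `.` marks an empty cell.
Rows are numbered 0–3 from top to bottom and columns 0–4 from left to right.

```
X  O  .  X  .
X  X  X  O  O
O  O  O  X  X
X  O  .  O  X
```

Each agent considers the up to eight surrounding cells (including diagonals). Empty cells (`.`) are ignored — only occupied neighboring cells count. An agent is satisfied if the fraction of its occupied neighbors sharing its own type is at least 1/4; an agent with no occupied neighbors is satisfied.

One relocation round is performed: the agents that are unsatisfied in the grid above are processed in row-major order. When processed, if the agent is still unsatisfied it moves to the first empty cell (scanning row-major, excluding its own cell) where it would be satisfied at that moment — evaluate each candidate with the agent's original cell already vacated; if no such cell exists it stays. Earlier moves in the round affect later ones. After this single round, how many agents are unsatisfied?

1

Initially unsatisfied (in order): (0,1), (3,0).
  (0,1) → (0,2).
  (3,0) → (0,1).
Resulting grid:
X X O X .
X X X O O
O O O X X
. O . O X
Unsatisfied now: (0,2).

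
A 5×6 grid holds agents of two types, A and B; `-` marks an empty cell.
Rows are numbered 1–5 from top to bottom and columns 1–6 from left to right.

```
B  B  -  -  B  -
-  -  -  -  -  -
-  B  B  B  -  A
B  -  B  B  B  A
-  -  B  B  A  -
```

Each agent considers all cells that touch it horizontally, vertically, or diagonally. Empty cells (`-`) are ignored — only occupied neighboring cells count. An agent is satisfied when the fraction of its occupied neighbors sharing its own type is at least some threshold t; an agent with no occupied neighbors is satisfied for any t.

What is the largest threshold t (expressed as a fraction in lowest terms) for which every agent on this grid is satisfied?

1/4

(1,1)B 1/1
(1,2)B 1/1
(1,5)B — no occupied neighbors
(3,2)B 3/3
(3,3)B 4/4
(3,4)B 4/4
(3,6)A 1/2
(4,1)B 1/1
(4,3)B 6/6
(4,4)B 6/7
(4,5)B 3/6
(4,6)A 2/3
(5,3)B 3/3
(5,4)B 4/5
(5,5)A 1/4
The smallest same-type fraction is 1/4 at (5,5), which reduces to 1/4. Any threshold above that leaves this agent unsatisfied.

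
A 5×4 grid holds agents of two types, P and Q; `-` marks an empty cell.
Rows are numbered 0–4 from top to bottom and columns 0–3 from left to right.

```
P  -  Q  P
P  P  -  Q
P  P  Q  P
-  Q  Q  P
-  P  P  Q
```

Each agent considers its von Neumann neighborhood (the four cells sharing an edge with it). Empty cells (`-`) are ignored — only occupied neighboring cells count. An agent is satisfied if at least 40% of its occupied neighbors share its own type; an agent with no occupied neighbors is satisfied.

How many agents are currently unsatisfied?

9

Row 0: (0,0)P 1/1 ok · (0,2)Q 0/1 unhappy · (0,3)P 0/2 unhappy
Row 1: (1,0)P 3/3 ok · (1,1)P 2/2 ok · (1,3)Q 0/2 unhappy
Row 2: (2,0)P 2/2 ok · (2,1)P 2/4 ok · (2,2)Q 1/3 unhappy · (2,3)P 1/3 unhappy
Row 3: (3,1)Q 1/3 unhappy · (3,2)Q 2/4 ok · (3,3)P 1/3 unhappy
Row 4: (4,1)P 1/2 ok · (4,2)P 1/3 unhappy · (4,3)Q 0/2 unhappy
Unsatisfied: (0,2), (0,3), (1,3), (2,2), (2,3), (3,1), (3,3), (4,2), (4,3) — 9 in total.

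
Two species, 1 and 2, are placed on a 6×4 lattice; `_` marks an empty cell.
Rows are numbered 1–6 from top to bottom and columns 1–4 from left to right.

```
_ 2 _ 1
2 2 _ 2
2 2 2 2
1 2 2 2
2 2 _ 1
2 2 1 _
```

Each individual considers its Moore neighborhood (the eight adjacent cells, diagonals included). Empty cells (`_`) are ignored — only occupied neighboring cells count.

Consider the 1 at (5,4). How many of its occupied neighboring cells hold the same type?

Occupied neighbors of (5,4): (4,3)=2, (4,4)=2, (6,3)=1.
Same type (1): 1 of 3.

1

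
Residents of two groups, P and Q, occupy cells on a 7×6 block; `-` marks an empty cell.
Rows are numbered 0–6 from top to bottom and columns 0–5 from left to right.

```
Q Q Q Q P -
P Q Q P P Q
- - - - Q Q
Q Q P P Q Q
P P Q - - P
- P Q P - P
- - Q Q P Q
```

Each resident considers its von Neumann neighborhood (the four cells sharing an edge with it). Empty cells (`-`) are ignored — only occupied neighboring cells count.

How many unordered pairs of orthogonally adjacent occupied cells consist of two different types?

20

Scan each occupied cell's neighbors to the right and below so each pair is counted once.
Row 0: Q(0,0)–Q(0,1)= Q(0,0)–P(1,0)≠ Q(0,1)–Q(0,2)= Q(0,1)–Q(1,1)= Q(0,2)–Q(0,3)= Q(0,2)–Q(1,2)= Q(0,3)–P(0,4)≠ Q(0,3)–P(1,3)≠ P(0,4)–P(1,4)=  → 3/9 unlike.
Row 1: P(1,0)–Q(1,1)≠ Q(1,1)–Q(1,2)= Q(1,2)–P(1,3)≠ P(1,3)–P(1,4)= P(1,4)–Q(1,5)≠ P(1,4)–Q(2,4)≠ Q(1,5)–Q(2,5)=  → 4/7 unlike.
Row 2: Q(2,4)–Q(2,5)= Q(2,4)–Q(3,4)= Q(2,5)–Q(3,5)=  → 0/3 unlike.
Row 3: Q(3,0)–Q(3,1)= Q(3,0)–P(4,0)≠ Q(3,1)–P(3,2)≠ Q(3,1)–P(4,1)≠ P(3,2)–P(3,3)= P(3,2)–Q(4,2)≠ P(3,3)–Q(3,4)≠ Q(3,4)–Q(3,5)= Q(3,5)–P(4,5)≠  → 6/9 unlike.
Row 4: P(4,0)–P(4,1)= P(4,1)–Q(4,2)≠ P(4,1)–P(5,1)= Q(4,2)–Q(5,2)= P(4,5)–P(5,5)=  → 1/5 unlike.
Row 5: P(5,1)–Q(5,2)≠ Q(5,2)–P(5,3)≠ Q(5,2)–Q(6,2)= P(5,3)–Q(6,3)≠ P(5,5)–Q(6,5)≠  → 4/5 unlike.
Row 6: Q(6,2)–Q(6,3)= Q(6,3)–P(6,4)≠ P(6,4)–Q(6,5)≠  → 2/3 unlike.
Total adjacent occupied pairs: 41; unlike-type pairs: 20.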